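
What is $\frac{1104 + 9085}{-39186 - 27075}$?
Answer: $- \frac{10189}{66261} \approx -0.15377$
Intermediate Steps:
$\frac{1104 + 9085}{-39186 - 27075} = \frac{10189}{-66261} = 10189 \left(- \frac{1}{66261}\right) = - \frac{10189}{66261}$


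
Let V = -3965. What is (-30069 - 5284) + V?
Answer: -39318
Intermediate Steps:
(-30069 - 5284) + V = (-30069 - 5284) - 3965 = -35353 - 3965 = -39318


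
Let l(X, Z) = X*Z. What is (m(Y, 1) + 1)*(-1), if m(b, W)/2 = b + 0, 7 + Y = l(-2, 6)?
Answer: 37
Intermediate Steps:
Y = -19 (Y = -7 - 2*6 = -7 - 12 = -19)
m(b, W) = 2*b (m(b, W) = 2*(b + 0) = 2*b)
(m(Y, 1) + 1)*(-1) = (2*(-19) + 1)*(-1) = (-38 + 1)*(-1) = -37*(-1) = 37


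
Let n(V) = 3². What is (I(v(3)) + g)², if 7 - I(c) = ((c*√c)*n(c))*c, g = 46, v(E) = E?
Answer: 22492 - 8586*√3 ≈ 7620.6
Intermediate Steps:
n(V) = 9
I(c) = 7 - 9*c^(5/2) (I(c) = 7 - (c*√c)*9*c = 7 - c^(3/2)*9*c = 7 - 9*c^(3/2)*c = 7 - 9*c^(5/2))
(I(v(3)) + g)² = ((7 - 81*√3) + 46)² = (53 - 81*√3)²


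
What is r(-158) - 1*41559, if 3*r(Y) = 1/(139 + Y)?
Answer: -2368864/57 ≈ -41559.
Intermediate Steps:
r(Y) = 1/(3*(139 + Y))
r(-158) - 1*41559 = 1/(3*(139 - 158)) - 1*41559 = (⅓)/(-19) - 41559 = (⅓)*(-1/19) - 41559 = -1/57 - 41559 = -2368864/57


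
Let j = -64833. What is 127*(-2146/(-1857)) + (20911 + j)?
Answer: -81290612/1857 ≈ -43775.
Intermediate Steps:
127*(-2146/(-1857)) + (20911 + j) = 127*(-2146/(-1857)) + (20911 - 64833) = 127*(-2146*(-1/1857)) - 43922 = 127*(2146/1857) - 43922 = 272542/1857 - 43922 = -81290612/1857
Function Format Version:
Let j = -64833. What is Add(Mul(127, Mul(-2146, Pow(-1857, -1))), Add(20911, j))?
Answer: Rational(-81290612, 1857) ≈ -43775.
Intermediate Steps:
Add(Mul(127, Mul(-2146, Pow(-1857, -1))), Add(20911, j)) = Add(Mul(127, Mul(-2146, Pow(-1857, -1))), Add(20911, -64833)) = Add(Mul(127, Mul(-2146, Rational(-1, 1857))), -43922) = Add(Mul(127, Rational(2146, 1857)), -43922) = Add(Rational(272542, 1857), -43922) = Rational(-81290612, 1857)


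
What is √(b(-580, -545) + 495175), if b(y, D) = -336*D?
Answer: √678295 ≈ 823.59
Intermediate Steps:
√(b(-580, -545) + 495175) = √(-336*(-545) + 495175) = √(183120 + 495175) = √678295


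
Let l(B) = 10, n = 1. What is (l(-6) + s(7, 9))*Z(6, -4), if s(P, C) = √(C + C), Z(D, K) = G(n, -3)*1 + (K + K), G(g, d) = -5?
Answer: -130 - 39*√2 ≈ -185.15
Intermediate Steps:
Z(D, K) = -5 + 2*K (Z(D, K) = -5*1 + (K + K) = -5 + 2*K)
s(P, C) = √2*√C (s(P, C) = √(2*C) = √2*√C)
(l(-6) + s(7, 9))*Z(6, -4) = (10 + √2*√9)*(-5 + 2*(-4)) = (10 + √2*3)*(-5 - 8) = (10 + 3*√2)*(-13) = -130 - 39*√2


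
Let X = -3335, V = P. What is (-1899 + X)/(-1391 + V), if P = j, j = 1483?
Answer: -2617/46 ≈ -56.891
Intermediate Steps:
P = 1483
V = 1483
(-1899 + X)/(-1391 + V) = (-1899 - 3335)/(-1391 + 1483) = -5234/92 = -5234*1/92 = -2617/46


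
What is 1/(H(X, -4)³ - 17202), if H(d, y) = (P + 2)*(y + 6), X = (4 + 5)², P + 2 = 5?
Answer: -1/16202 ≈ -6.1721e-5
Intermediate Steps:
P = 3 (P = -2 + 5 = 3)
X = 81 (X = 9² = 81)
H(d, y) = 30 + 5*y (H(d, y) = (3 + 2)*(y + 6) = 5*(6 + y) = 30 + 5*y)
1/(H(X, -4)³ - 17202) = 1/((30 + 5*(-4))³ - 17202) = 1/((30 - 20)³ - 17202) = 1/(10³ - 17202) = 1/(1000 - 17202) = 1/(-16202) = -1/16202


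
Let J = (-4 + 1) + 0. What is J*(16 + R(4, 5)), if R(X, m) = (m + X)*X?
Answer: -156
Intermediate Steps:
R(X, m) = X*(X + m) (R(X, m) = (X + m)*X = X*(X + m))
J = -3 (J = -3 + 0 = -3)
J*(16 + R(4, 5)) = -3*(16 + 4*(4 + 5)) = -3*(16 + 4*9) = -3*(16 + 36) = -3*52 = -156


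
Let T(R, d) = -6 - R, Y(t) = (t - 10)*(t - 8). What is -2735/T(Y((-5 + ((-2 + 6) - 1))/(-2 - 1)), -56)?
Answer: 4923/134 ≈ 36.739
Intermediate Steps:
Y(t) = (-10 + t)*(-8 + t)
-2735/T(Y((-5 + ((-2 + 6) - 1))/(-2 - 1)), -56) = -2735/(-6 - (80 + ((-5 + ((-2 + 6) - 1))/(-2 - 1))² - 18*(-5 + ((-2 + 6) - 1))/(-2 - 1))) = -2735/(-6 - (80 + ((-5 + (4 - 1))/(-3))² - 18*(-5 + (4 - 1))/(-3))) = -2735/(-6 - (80 + ((-5 + 3)*(-⅓))² - 18*(-5 + 3)*(-1)/3)) = -2735/(-6 - (80 + (-2*(-⅓))² - (-36)*(-1)/3)) = -2735/(-6 - (80 + (⅔)² - 18*⅔)) = -2735/(-6 - (80 + 4/9 - 12)) = -2735/(-6 - 1*616/9) = -2735/(-6 - 616/9) = -2735/(-670/9) = -2735*(-9/670) = 4923/134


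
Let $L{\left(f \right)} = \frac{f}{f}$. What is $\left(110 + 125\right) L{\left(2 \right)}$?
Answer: $235$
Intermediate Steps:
$L{\left(f \right)} = 1$
$\left(110 + 125\right) L{\left(2 \right)} = \left(110 + 125\right) 1 = 235 \cdot 1 = 235$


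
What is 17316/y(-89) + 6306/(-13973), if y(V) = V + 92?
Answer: 80645850/13973 ≈ 5771.5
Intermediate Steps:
y(V) = 92 + V
17316/y(-89) + 6306/(-13973) = 17316/(92 - 89) + 6306/(-13973) = 17316/3 + 6306*(-1/13973) = 17316*(⅓) - 6306/13973 = 5772 - 6306/13973 = 80645850/13973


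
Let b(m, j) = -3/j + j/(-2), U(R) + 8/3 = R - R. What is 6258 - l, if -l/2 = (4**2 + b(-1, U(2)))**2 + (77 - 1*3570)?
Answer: -13415/288 ≈ -46.580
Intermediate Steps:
U(R) = -8/3 (U(R) = -8/3 + (R - R) = -8/3 + 0 = -8/3)
b(m, j) = -3/j - j/2 (b(m, j) = -3/j + j*(-1/2) = -3/j - j/2)
l = 1815719/288 (l = -2*((4**2 + (-3/(-8/3) - 1/2*(-8/3)))**2 + (77 - 1*3570)) = -2*((16 + (-3*(-3/8) + 4/3))**2 + (77 - 3570)) = -2*((16 + (9/8 + 4/3))**2 - 3493) = -2*((16 + 59/24)**2 - 3493) = -2*((443/24)**2 - 3493) = -2*(196249/576 - 3493) = -2*(-1815719/576) = 1815719/288 ≈ 6304.6)
6258 - l = 6258 - 1*1815719/288 = 6258 - 1815719/288 = -13415/288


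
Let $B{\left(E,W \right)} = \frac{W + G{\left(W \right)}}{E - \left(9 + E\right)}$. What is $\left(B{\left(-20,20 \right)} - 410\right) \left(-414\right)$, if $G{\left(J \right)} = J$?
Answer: $171580$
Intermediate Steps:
$B{\left(E,W \right)} = - \frac{2 W}{9}$ ($B{\left(E,W \right)} = \frac{W + W}{E - \left(9 + E\right)} = \frac{2 W}{-9} = 2 W \left(- \frac{1}{9}\right) = - \frac{2 W}{9}$)
$\left(B{\left(-20,20 \right)} - 410\right) \left(-414\right) = \left(\left(- \frac{2}{9}\right) 20 - 410\right) \left(-414\right) = \left(- \frac{40}{9} - 410\right) \left(-414\right) = \left(- \frac{3730}{9}\right) \left(-414\right) = 171580$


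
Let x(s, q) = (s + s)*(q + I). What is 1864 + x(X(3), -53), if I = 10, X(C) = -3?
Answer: 2122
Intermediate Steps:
x(s, q) = 2*s*(10 + q) (x(s, q) = (s + s)*(q + 10) = (2*s)*(10 + q) = 2*s*(10 + q))
1864 + x(X(3), -53) = 1864 + 2*(-3)*(10 - 53) = 1864 + 2*(-3)*(-43) = 1864 + 258 = 2122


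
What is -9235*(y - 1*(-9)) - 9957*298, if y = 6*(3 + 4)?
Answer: -3438171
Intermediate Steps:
y = 42 (y = 6*7 = 42)
-9235*(y - 1*(-9)) - 9957*298 = -9235*(42 - 1*(-9)) - 9957*298 = -9235*(42 + 9) - 1*2967186 = -9235*51 - 2967186 = -470985 - 2967186 = -3438171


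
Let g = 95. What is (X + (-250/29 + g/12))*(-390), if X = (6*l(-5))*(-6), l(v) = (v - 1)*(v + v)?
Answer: 48875125/58 ≈ 8.4268e+5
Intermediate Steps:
l(v) = 2*v*(-1 + v) (l(v) = (-1 + v)*(2*v) = 2*v*(-1 + v))
X = -2160 (X = (6*(2*(-5)*(-1 - 5)))*(-6) = (6*(2*(-5)*(-6)))*(-6) = (6*60)*(-6) = 360*(-6) = -2160)
(X + (-250/29 + g/12))*(-390) = (-2160 + (-250/29 + 95/12))*(-390) = (-2160 - 245/348)*(-390) = -751925/348*(-390) = 48875125/58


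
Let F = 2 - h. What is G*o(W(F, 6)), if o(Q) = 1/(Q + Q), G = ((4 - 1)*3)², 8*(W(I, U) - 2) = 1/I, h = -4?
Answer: 1944/97 ≈ 20.041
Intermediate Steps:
F = 6 (F = 2 - 1*(-4) = 2 + 4 = 6)
W(I, U) = 2 + 1/(8*I)
G = 81 (G = (3*3)² = 9² = 81)
o(Q) = 1/(2*Q)
G*o(W(F, 6)) = 81*(1/(2*(2 + (⅛)/6))) = 81*(1/(2*(2 + (⅛)*(⅙)))) = 81*(1/(2*(2 + 1/48))) = 81*(1/(2*(97/48))) = 81*((½)*(48/97)) = 81*(24/97) = 1944/97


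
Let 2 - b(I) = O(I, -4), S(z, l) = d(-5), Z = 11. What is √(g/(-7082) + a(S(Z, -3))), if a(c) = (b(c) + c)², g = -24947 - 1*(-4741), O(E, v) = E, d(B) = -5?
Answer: √85929447/3541 ≈ 2.6179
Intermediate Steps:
S(z, l) = -5
b(I) = 2 - I
g = -20206 (g = -24947 + 4741 = -20206)
a(c) = 4 (a(c) = ((2 - c) + c)² = 2² = 4)
√(g/(-7082) + a(S(Z, -3))) = √(-20206/(-7082) + 4) = √(-20206*(-1/7082) + 4) = √(10103/3541 + 4) = √(24267/3541) = √85929447/3541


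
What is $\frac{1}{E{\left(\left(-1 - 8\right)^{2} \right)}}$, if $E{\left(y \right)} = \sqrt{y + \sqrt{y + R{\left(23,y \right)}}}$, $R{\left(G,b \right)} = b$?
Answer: $\frac{1}{3 \sqrt{9 + \sqrt{2}}} \approx 0.10329$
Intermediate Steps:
$E{\left(y \right)} = \sqrt{y + \sqrt{2} \sqrt{y}}$ ($E{\left(y \right)} = \sqrt{y + \sqrt{y + y}} = \sqrt{y + \sqrt{2 y}} = \sqrt{y + \sqrt{2} \sqrt{y}}$)
$\frac{1}{E{\left(\left(-1 - 8\right)^{2} \right)}} = \frac{1}{\sqrt{\left(-1 - 8\right)^{2} + \sqrt{2} \sqrt{\left(-1 - 8\right)^{2}}}} = \frac{1}{\sqrt{\left(-9\right)^{2} + \sqrt{2} \sqrt{\left(-9\right)^{2}}}} = \frac{1}{\sqrt{81 + \sqrt{2} \sqrt{81}}} = \frac{1}{\sqrt{81 + \sqrt{2} \cdot 9}} = \frac{1}{\sqrt{81 + 9 \sqrt{2}}}$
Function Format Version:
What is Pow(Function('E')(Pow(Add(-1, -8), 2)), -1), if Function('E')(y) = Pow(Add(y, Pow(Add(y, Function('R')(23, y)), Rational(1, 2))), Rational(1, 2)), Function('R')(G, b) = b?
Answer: Mul(Rational(1, 3), Pow(Add(9, Pow(2, Rational(1, 2))), Rational(-1, 2))) ≈ 0.10329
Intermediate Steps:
Function('E')(y) = Pow(Add(y, Mul(Pow(2, Rational(1, 2)), Pow(y, Rational(1, 2)))), Rational(1, 2)) (Function('E')(y) = Pow(Add(y, Pow(Add(y, y), Rational(1, 2))), Rational(1, 2)) = Pow(Add(y, Pow(Mul(2, y), Rational(1, 2))), Rational(1, 2)) = Pow(Add(y, Mul(Pow(2, Rational(1, 2)), Pow(y, Rational(1, 2)))), Rational(1, 2)))
Pow(Function('E')(Pow(Add(-1, -8), 2)), -1) = Pow(Pow(Add(Pow(Add(-1, -8), 2), Mul(Pow(2, Rational(1, 2)), Pow(Pow(Add(-1, -8), 2), Rational(1, 2)))), Rational(1, 2)), -1) = Pow(Pow(Add(Pow(-9, 2), Mul(Pow(2, Rational(1, 2)), Pow(Pow(-9, 2), Rational(1, 2)))), Rational(1, 2)), -1) = Pow(Pow(Add(81, Mul(Pow(2, Rational(1, 2)), Pow(81, Rational(1, 2)))), Rational(1, 2)), -1) = Pow(Pow(Add(81, Mul(Pow(2, Rational(1, 2)), 9)), Rational(1, 2)), -1) = Pow(Pow(Add(81, Mul(9, Pow(2, Rational(1, 2)))), Rational(1, 2)), -1) = Pow(Add(81, Mul(9, Pow(2, Rational(1, 2)))), Rational(-1, 2))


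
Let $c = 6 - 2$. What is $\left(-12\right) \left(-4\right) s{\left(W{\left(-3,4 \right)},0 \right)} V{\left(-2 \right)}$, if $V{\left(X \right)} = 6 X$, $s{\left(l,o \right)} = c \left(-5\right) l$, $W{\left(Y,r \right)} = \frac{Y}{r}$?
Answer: $-8640$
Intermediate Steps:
$c = 4$ ($c = 6 - 2 = 4$)
$s{\left(l,o \right)} = - 20 l$ ($s{\left(l,o \right)} = 4 \left(-5\right) l = - 20 l$)
$\left(-12\right) \left(-4\right) s{\left(W{\left(-3,4 \right)},0 \right)} V{\left(-2 \right)} = \left(-12\right) \left(-4\right) \left(- 20 \left(- \frac{3}{4}\right)\right) 6 \left(-2\right) = 48 \left(- 20 \left(\left(-3\right) \frac{1}{4}\right)\right) \left(-12\right) = 48 \left(\left(-20\right) \left(- \frac{3}{4}\right)\right) \left(-12\right) = 48 \cdot 15 \left(-12\right) = 720 \left(-12\right) = -8640$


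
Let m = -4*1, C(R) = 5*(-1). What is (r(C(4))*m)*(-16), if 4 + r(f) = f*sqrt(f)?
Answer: -256 - 320*I*sqrt(5) ≈ -256.0 - 715.54*I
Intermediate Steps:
C(R) = -5
r(f) = -4 + f**(3/2) (r(f) = -4 + f*sqrt(f) = -4 + f**(3/2))
m = -4
(r(C(4))*m)*(-16) = ((-4 + (-5)**(3/2))*(-4))*(-16) = ((-4 - 5*I*sqrt(5))*(-4))*(-16) = (16 + 20*I*sqrt(5))*(-16) = -256 - 320*I*sqrt(5)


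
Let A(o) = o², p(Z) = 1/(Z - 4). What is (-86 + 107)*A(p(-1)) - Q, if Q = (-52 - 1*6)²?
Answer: -84079/25 ≈ -3363.2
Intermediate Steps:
p(Z) = 1/(-4 + Z)
Q = 3364 (Q = (-52 - 6)² = (-58)² = 3364)
(-86 + 107)*A(p(-1)) - Q = (-86 + 107)*(1/(-4 - 1))² - 1*3364 = 21*(1/(-5))² - 3364 = 21*(-⅕)² - 3364 = 21*(1/25) - 3364 = 21/25 - 3364 = -84079/25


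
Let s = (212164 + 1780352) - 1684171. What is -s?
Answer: -308345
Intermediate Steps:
s = 308345 (s = 1992516 - 1684171 = 308345)
-s = -1*308345 = -308345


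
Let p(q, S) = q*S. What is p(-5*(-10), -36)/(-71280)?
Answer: 5/198 ≈ 0.025253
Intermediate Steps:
p(q, S) = S*q
p(-5*(-10), -36)/(-71280) = -(-180)*(-10)/(-71280) = -36*50*(-1/71280) = -1800*(-1/71280) = 5/198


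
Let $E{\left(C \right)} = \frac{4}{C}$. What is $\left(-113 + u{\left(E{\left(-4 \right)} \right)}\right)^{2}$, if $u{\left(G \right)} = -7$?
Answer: $14400$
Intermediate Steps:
$\left(-113 + u{\left(E{\left(-4 \right)} \right)}\right)^{2} = \left(-113 - 7\right)^{2} = \left(-120\right)^{2} = 14400$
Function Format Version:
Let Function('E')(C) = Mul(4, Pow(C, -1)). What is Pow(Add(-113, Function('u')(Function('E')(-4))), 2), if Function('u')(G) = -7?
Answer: 14400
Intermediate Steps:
Pow(Add(-113, Function('u')(Function('E')(-4))), 2) = Pow(Add(-113, -7), 2) = Pow(-120, 2) = 14400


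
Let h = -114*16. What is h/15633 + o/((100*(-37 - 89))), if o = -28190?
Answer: 1547081/729540 ≈ 2.1206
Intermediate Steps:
h = -1824
h/15633 + o/((100*(-37 - 89))) = -1824/15633 - 28190*1/(100*(-37 - 89)) = -1824*1/15633 - 28190/(100*(-126)) = -608/5211 - 28190/(-12600) = -608/5211 - 28190*(-1/12600) = -608/5211 + 2819/1260 = 1547081/729540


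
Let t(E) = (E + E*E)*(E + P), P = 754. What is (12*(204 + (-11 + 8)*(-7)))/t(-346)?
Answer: 15/270572 ≈ 5.5438e-5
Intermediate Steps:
t(E) = (754 + E)*(E + E²) (t(E) = (E + E*E)*(E + 754) = (E + E²)*(754 + E) = (754 + E)*(E + E²))
(12*(204 + (-11 + 8)*(-7)))/t(-346) = (12*(204 + (-11 + 8)*(-7)))/((-346*(754 + (-346)² + 755*(-346)))) = (12*(204 - 3*(-7)))/((-346*(754 + 119716 - 261230))) = (12*(204 + 21))/((-346*(-140760))) = (12*225)/48702960 = 2700*(1/48702960) = 15/270572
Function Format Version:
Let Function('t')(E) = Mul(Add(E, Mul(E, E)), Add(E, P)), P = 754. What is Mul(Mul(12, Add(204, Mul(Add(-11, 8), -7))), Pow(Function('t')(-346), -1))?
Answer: Rational(15, 270572) ≈ 5.5438e-5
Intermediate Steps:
Function('t')(E) = Mul(Add(754, E), Add(E, Pow(E, 2))) (Function('t')(E) = Mul(Add(E, Mul(E, E)), Add(E, 754)) = Mul(Add(E, Pow(E, 2)), Add(754, E)) = Mul(Add(754, E), Add(E, Pow(E, 2))))
Mul(Mul(12, Add(204, Mul(Add(-11, 8), -7))), Pow(Function('t')(-346), -1)) = Mul(Mul(12, Add(204, Mul(Add(-11, 8), -7))), Pow(Mul(-346, Add(754, Pow(-346, 2), Mul(755, -346))), -1)) = Mul(Mul(12, Add(204, Mul(-3, -7))), Pow(Mul(-346, Add(754, 119716, -261230)), -1)) = Mul(Mul(12, Add(204, 21)), Pow(Mul(-346, -140760), -1)) = Mul(Mul(12, 225), Pow(48702960, -1)) = Mul(2700, Rational(1, 48702960)) = Rational(15, 270572)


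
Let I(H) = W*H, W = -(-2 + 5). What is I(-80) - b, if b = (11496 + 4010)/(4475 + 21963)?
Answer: 3164807/13219 ≈ 239.41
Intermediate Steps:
b = 7753/13219 (b = 15506/26438 = 15506*(1/26438) = 7753/13219 ≈ 0.58650)
W = -3 (W = -1*3 = -3)
I(H) = -3*H
I(-80) - b = -3*(-80) - 1*7753/13219 = 240 - 7753/13219 = 3164807/13219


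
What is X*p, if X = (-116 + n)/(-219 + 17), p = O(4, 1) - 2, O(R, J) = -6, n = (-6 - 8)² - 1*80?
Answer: 0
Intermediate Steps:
n = 116 (n = (-14)² - 80 = 196 - 80 = 116)
p = -8 (p = -6 - 2 = -8)
X = 0 (X = (-116 + 116)/(-219 + 17) = 0/(-202) = 0*(-1/202) = 0)
X*p = 0*(-8) = 0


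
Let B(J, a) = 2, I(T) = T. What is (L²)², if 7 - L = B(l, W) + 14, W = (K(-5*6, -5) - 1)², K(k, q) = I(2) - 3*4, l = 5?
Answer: 6561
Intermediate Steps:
K(k, q) = -10 (K(k, q) = 2 - 3*4 = 2 - 12 = -10)
W = 121 (W = (-10 - 1)² = (-11)² = 121)
L = -9 (L = 7 - (2 + 14) = 7 - 1*16 = 7 - 16 = -9)
(L²)² = ((-9)²)² = 81² = 6561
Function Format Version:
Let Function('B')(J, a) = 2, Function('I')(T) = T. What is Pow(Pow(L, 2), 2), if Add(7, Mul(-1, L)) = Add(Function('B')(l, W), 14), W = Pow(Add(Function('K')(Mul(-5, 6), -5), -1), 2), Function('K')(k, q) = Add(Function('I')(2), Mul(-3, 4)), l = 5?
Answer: 6561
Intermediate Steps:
Function('K')(k, q) = -10 (Function('K')(k, q) = Add(2, Mul(-3, 4)) = Add(2, -12) = -10)
W = 121 (W = Pow(Add(-10, -1), 2) = Pow(-11, 2) = 121)
L = -9 (L = Add(7, Mul(-1, Add(2, 14))) = Add(7, Mul(-1, 16)) = Add(7, -16) = -9)
Pow(Pow(L, 2), 2) = Pow(Pow(-9, 2), 2) = Pow(81, 2) = 6561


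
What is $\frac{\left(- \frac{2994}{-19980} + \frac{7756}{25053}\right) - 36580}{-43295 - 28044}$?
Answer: $\frac{145319175013}{283407731910} \approx 0.51276$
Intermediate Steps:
$\frac{\left(- \frac{2994}{-19980} + \frac{7756}{25053}\right) - 36580}{-43295 - 28044} = \frac{\left(\left(-2994\right) \left(- \frac{1}{19980}\right) + 7756 \cdot \frac{1}{25053}\right) - 36580}{-71339} = \left(\left(\frac{499}{3330} + \frac{1108}{3579}\right) - 36580\right) \left(- \frac{1}{71339}\right) = \left(\frac{1825187}{3972690} - 36580\right) \left(- \frac{1}{71339}\right) = \left(- \frac{145319175013}{3972690}\right) \left(- \frac{1}{71339}\right) = \frac{145319175013}{283407731910}$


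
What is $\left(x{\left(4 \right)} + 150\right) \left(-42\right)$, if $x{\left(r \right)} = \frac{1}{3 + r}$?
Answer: $-6306$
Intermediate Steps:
$\left(x{\left(4 \right)} + 150\right) \left(-42\right) = \left(\frac{1}{3 + 4} + 150\right) \left(-42\right) = \left(\frac{1}{7} + 150\right) \left(-42\right) = \frac{1051}{7} \left(-42\right) = -6306$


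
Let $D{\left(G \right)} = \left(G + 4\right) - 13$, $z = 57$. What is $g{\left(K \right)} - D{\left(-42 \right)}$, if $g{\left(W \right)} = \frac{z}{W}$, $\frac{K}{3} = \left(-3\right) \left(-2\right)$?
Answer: $\frac{325}{6} \approx 54.167$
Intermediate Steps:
$K = 18$ ($K = 3 \left(\left(-3\right) \left(-2\right)\right) = 3 \cdot 6 = 18$)
$D{\left(G \right)} = -9 + G$ ($D{\left(G \right)} = \left(4 + G\right) - 13 = -9 + G$)
$g{\left(W \right)} = \frac{57}{W}$
$g{\left(K \right)} - D{\left(-42 \right)} = \frac{57}{18} - \left(-9 - 42\right) = 57 \cdot \frac{1}{18} - -51 = \frac{19}{6} + 51 = \frac{325}{6}$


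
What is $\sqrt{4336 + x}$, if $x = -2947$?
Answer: $\sqrt{1389} \approx 37.269$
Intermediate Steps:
$\sqrt{4336 + x} = \sqrt{4336 - 2947} = \sqrt{1389}$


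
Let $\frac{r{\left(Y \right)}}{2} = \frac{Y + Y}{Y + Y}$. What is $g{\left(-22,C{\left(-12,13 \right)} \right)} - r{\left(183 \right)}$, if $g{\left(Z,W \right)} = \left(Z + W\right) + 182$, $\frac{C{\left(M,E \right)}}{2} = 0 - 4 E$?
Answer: $54$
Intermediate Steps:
$C{\left(M,E \right)} = - 8 E$ ($C{\left(M,E \right)} = 2 \left(0 - 4 E\right) = 2 \left(- 4 E\right) = - 8 E$)
$g{\left(Z,W \right)} = 182 + W + Z$ ($g{\left(Z,W \right)} = \left(W + Z\right) + 182 = 182 + W + Z$)
$r{\left(Y \right)} = 2$ ($r{\left(Y \right)} = 2 \frac{Y + Y}{Y + Y} = 2 \frac{2 Y}{2 Y} = 2 \cdot 2 Y \frac{1}{2 Y} = 2 \cdot 1 = 2$)
$g{\left(-22,C{\left(-12,13 \right)} \right)} - r{\left(183 \right)} = \left(182 - 104 - 22\right) - 2 = 56 - 2 = 54$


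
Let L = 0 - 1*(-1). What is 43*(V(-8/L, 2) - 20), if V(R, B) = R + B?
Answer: -1118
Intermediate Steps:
L = 1 (L = 0 + 1 = 1)
V(R, B) = B + R
43*(V(-8/L, 2) - 20) = 43*((2 - 8/1) - 20) = 43*((2 - 8*1) - 20) = 43*((2 - 8) - 20) = 43*(-6 - 20) = 43*(-26) = -1118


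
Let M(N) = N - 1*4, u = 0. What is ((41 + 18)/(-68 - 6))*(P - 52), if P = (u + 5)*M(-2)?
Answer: 2419/37 ≈ 65.378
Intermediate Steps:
M(N) = -4 + N (M(N) = N - 4 = -4 + N)
P = -30 (P = (0 + 5)*(-4 - 2) = 5*(-6) = -30)
((41 + 18)/(-68 - 6))*(P - 52) = ((41 + 18)/(-68 - 6))*(-30 - 52) = (59/(-74))*(-82) = (59*(-1/74))*(-82) = -59/74*(-82) = 2419/37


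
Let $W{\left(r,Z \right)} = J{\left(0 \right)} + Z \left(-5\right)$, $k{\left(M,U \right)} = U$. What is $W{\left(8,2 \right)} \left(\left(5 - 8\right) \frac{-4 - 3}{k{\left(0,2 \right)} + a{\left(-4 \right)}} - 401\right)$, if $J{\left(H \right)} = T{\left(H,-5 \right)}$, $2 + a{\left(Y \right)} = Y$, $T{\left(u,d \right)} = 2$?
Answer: $3250$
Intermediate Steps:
$a{\left(Y \right)} = -2 + Y$
$J{\left(H \right)} = 2$
$W{\left(r,Z \right)} = 2 - 5 Z$ ($W{\left(r,Z \right)} = 2 + Z \left(-5\right) = 2 - 5 Z$)
$W{\left(8,2 \right)} \left(\left(5 - 8\right) \frac{-4 - 3}{k{\left(0,2 \right)} + a{\left(-4 \right)}} - 401\right) = \left(2 - 10\right) \left(\left(5 - 8\right) \frac{-4 - 3}{2 - 6} - 401\right) = \left(2 - 10\right) \left(- 3 \left(- \frac{7}{2 - 6}\right) - 401\right) = - 8 \left(- 3 \left(- \frac{7}{-4}\right) - 401\right) = - 8 \left(- 3 \left(\left(-7\right) \left(- \frac{1}{4}\right)\right) - 401\right) = - 8 \left(\left(-3\right) \frac{7}{4} - 401\right) = - 8 \left(- \frac{21}{4} - 401\right) = \left(-8\right) \left(- \frac{1625}{4}\right) = 3250$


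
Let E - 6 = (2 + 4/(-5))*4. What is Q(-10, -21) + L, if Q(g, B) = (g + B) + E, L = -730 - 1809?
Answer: -12796/5 ≈ -2559.2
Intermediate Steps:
L = -2539
E = 54/5 (E = 6 + (2 + 4/(-5))*4 = 6 + (2 + 4*(-1/5))*4 = 6 + (2 - 4/5)*4 = 6 + (6/5)*4 = 6 + 24/5 = 54/5 ≈ 10.800)
Q(g, B) = 54/5 + B + g (Q(g, B) = (g + B) + 54/5 = (B + g) + 54/5 = 54/5 + B + g)
Q(-10, -21) + L = (54/5 - 21 - 10) - 2539 = -101/5 - 2539 = -12796/5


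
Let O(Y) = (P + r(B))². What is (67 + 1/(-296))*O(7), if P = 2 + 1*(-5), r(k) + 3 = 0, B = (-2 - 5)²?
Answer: 178479/74 ≈ 2411.9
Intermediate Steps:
B = 49 (B = (-7)² = 49)
r(k) = -3 (r(k) = -3 + 0 = -3)
P = -3 (P = 2 - 5 = -3)
O(Y) = 36 (O(Y) = (-3 - 3)² = (-6)² = 36)
(67 + 1/(-296))*O(7) = (67 + 1/(-296))*36 = (67 - 1/296)*36 = (19831/296)*36 = 178479/74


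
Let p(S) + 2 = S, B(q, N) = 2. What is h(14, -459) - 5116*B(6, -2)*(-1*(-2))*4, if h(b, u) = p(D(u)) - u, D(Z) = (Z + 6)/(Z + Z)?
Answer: -24907943/306 ≈ -81399.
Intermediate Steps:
D(Z) = (6 + Z)/(2*Z) (D(Z) = (6 + Z)/((2*Z)) = (6 + Z)*(1/(2*Z)) = (6 + Z)/(2*Z))
p(S) = -2 + S
h(b, u) = -2 - u + (6 + u)/(2*u) (h(b, u) = (-2 + (6 + u)/(2*u)) - u = -2 - u + (6 + u)/(2*u))
h(14, -459) - 5116*B(6, -2)*(-1*(-2))*4 = (-3/2 - 1*(-459) + 3/(-459)) - 5116*2*(-1*(-2))*4 = (-3/2 + 459 + 3*(-1/459)) - 5116*2*2*4 = (-3/2 + 459 - 1/153) - 20464*4 = 139993/306 - 5116*16 = 139993/306 - 81856 = -24907943/306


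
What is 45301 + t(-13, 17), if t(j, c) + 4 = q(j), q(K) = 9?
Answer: 45306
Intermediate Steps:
t(j, c) = 5 (t(j, c) = -4 + 9 = 5)
45301 + t(-13, 17) = 45301 + 5 = 45306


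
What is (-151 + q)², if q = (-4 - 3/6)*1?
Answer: 96721/4 ≈ 24180.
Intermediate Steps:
q = -9/2 (q = (-4 - 3*⅙)*1 = (-4 - ½)*1 = -9/2*1 = -9/2 ≈ -4.5000)
(-151 + q)² = (-151 - 9/2)² = (-311/2)² = 96721/4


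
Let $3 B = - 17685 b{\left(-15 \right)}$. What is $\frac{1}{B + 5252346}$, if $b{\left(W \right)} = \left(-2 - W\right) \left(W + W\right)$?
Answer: $\frac{1}{7551396} \approx 1.3243 \cdot 10^{-7}$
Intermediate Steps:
$b{\left(W \right)} = 2 W \left(-2 - W\right)$ ($b{\left(W \right)} = \left(-2 - W\right) 2 W = 2 W \left(-2 - W\right)$)
$B = 2299050$ ($B = \frac{\left(-17685\right) \left(\left(-2\right) \left(-15\right) \left(2 - 15\right)\right)}{3} = \frac{\left(-17685\right) \left(\left(-2\right) \left(-15\right) \left(-13\right)\right)}{3} = \frac{\left(-17685\right) \left(-390\right)}{3} = \frac{1}{3} \cdot 6897150 = 2299050$)
$\frac{1}{B + 5252346} = \frac{1}{2299050 + 5252346} = \frac{1}{7551396}$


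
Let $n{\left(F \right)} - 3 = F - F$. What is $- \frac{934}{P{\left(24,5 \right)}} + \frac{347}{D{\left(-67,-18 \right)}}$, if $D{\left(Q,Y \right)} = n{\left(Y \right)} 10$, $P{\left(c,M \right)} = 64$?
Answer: $- \frac{1453}{480} \approx -3.0271$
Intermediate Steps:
$n{\left(F \right)} = 3$ ($n{\left(F \right)} = 3 + \left(F - F\right) = 3 + 0 = 3$)
$D{\left(Q,Y \right)} = 30$ ($D{\left(Q,Y \right)} = 3 \cdot 10 = 30$)
$- \frac{934}{P{\left(24,5 \right)}} + \frac{347}{D{\left(-67,-18 \right)}} = - \frac{934}{64} + \frac{347}{30} = \left(-934\right) \frac{1}{64} + 347 \cdot \frac{1}{30} = - \frac{467}{32} + \frac{347}{30} = - \frac{1453}{480}$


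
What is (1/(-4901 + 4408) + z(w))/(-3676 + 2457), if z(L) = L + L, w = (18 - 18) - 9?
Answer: 8875/600967 ≈ 0.014768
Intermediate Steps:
w = -9 (w = 0 - 9 = -9)
z(L) = 2*L
(1/(-4901 + 4408) + z(w))/(-3676 + 2457) = (1/(-4901 + 4408) + 2*(-9))/(-3676 + 2457) = (1/(-493) - 18)/(-1219) = (-1/493 - 18)*(-1/1219) = -8875/493*(-1/1219) = 8875/600967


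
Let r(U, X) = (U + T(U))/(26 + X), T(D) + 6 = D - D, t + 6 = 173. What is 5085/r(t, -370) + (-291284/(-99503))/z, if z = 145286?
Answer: -12643850298015598/1163739625069 ≈ -10865.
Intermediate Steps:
t = 167 (t = -6 + 173 = 167)
T(D) = -6 (T(D) = -6 + (D - D) = -6 + 0 = -6)
r(U, X) = (-6 + U)/(26 + X) (r(U, X) = (U - 6)/(26 + X) = (-6 + U)/(26 + X))
5085/r(t, -370) + (-291284/(-99503))/z = 5085/(((-6 + 167)/(26 - 370))) - 291284/(-99503)/145286 = 5085/((161/(-344))) - 291284*(-1/99503)*(1/145286) = 5085/((-1/344*161)) + (291284/99503)*(1/145286) = 5085/(-161/344) + 145642/7228196429 = 5085*(-344/161) + 145642/7228196429 = -1749240/161 + 145642/7228196429 = -12643850298015598/1163739625069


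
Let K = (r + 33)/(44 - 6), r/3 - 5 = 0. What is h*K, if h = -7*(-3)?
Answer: 504/19 ≈ 26.526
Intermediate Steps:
r = 15 (r = 15 + 3*0 = 15 + 0 = 15)
K = 24/19 (K = (15 + 33)/(44 - 6) = 48/38 = 48*(1/38) = 24/19 ≈ 1.2632)
h = 21
h*K = 21*(24/19) = 504/19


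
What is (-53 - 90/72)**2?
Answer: 47089/16 ≈ 2943.1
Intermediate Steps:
(-53 - 90/72)**2 = (-53 - 90*1/72)**2 = (-53 - 5/4)**2 = (-217/4)**2 = 47089/16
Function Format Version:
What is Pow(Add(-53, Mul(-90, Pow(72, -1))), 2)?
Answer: Rational(47089, 16) ≈ 2943.1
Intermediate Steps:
Pow(Add(-53, Mul(-90, Pow(72, -1))), 2) = Pow(Add(-53, Mul(-90, Rational(1, 72))), 2) = Pow(Add(-53, Rational(-5, 4)), 2) = Pow(Rational(-217, 4), 2) = Rational(47089, 16)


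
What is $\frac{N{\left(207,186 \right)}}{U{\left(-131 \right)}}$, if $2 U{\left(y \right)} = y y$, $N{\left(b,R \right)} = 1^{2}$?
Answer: $\frac{2}{17161} \approx 0.00011654$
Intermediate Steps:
$N{\left(b,R \right)} = 1$
$U{\left(y \right)} = \frac{y^{2}}{2}$ ($U{\left(y \right)} = \frac{y y}{2} = \frac{y^{2}}{2}$)
$\frac{N{\left(207,186 \right)}}{U{\left(-131 \right)}} = 1 \frac{1}{\frac{1}{2} \left(-131\right)^{2}} = 1 \frac{1}{\frac{1}{2} \cdot 17161} = 1 \frac{1}{\frac{17161}{2}} = 1 \cdot \frac{2}{17161} = \frac{2}{17161}$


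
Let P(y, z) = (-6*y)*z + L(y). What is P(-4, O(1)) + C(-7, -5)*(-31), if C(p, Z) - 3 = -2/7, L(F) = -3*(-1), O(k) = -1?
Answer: -736/7 ≈ -105.14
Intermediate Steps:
L(F) = 3
C(p, Z) = 19/7 (C(p, Z) = 3 - 2/7 = 19/7)
P(y, z) = 3 - 6*y*z (P(y, z) = (-6*y)*z + 3 = -6*y*z + 3 = 3 - 6*y*z)
P(-4, O(1)) + C(-7, -5)*(-31) = (3 - 6*(-4)*(-1)) + (19/7)*(-31) = (3 - 24) - 589/7 = -21 - 589/7 = -736/7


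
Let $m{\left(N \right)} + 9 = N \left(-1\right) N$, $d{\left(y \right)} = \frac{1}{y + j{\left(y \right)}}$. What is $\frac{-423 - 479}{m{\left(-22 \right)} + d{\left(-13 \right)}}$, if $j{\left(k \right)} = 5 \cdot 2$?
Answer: $\frac{1353}{740} \approx 1.8284$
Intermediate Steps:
$j{\left(k \right)} = 10$
$d{\left(y \right)} = \frac{1}{10 + y}$ ($d{\left(y \right)} = \frac{1}{y + 10} = \frac{1}{10 + y}$)
$m{\left(N \right)} = -9 - N^{2}$ ($m{\left(N \right)} = -9 + N \left(-1\right) N = -9 + - N N = -9 - N^{2}$)
$\frac{-423 - 479}{m{\left(-22 \right)} + d{\left(-13 \right)}} = \frac{-423 - 479}{\left(-9 - \left(-22\right)^{2}\right) + \frac{1}{10 - 13}} = - \frac{902}{\left(-9 - 484\right) + \frac{1}{-3}} = - \frac{902}{\left(-9 - 484\right) - \frac{1}{3}} = - \frac{902}{-493 - \frac{1}{3}} = - \frac{902}{- \frac{1480}{3}} = \left(-902\right) \left(- \frac{3}{1480}\right) = \frac{1353}{740}$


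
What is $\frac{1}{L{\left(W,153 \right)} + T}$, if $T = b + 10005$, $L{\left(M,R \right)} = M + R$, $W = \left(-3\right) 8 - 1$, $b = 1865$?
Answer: $\frac{1}{11998} \approx 8.3347 \cdot 10^{-5}$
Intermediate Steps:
$W = -25$ ($W = -24 - 1 = -25$)
$T = 11870$ ($T = 1865 + 10005 = 11870$)
$\frac{1}{L{\left(W,153 \right)} + T} = \frac{1}{\left(-25 + 153\right) + 11870} = \frac{1}{128 + 11870} = \frac{1}{11998}$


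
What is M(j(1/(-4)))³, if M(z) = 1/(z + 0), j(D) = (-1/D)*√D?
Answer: I/8 ≈ 0.125*I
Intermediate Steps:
j(D) = -1/√D
M(z) = 1/z
M(j(1/(-4)))³ = (1/(-1/√(1/(-4))))³ = (1/(-1/√(1*(-¼))))³ = (1/(-1/√(-¼)))³ = (1/(-(-2)*I))³ = (1/(2*I))³ = (-I/2)³ = I/8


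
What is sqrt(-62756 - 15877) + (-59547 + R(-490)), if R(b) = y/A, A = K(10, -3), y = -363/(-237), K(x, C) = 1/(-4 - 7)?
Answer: -4705544/79 + 3*I*sqrt(8737) ≈ -59564.0 + 280.42*I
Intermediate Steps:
K(x, C) = -1/11 (K(x, C) = 1/(-11) = -1/11)
y = 121/79 (y = -363*(-1/237) = 121/79 ≈ 1.5316)
A = -1/11 ≈ -0.090909
R(b) = -1331/79 (R(b) = 121/(79*(-1/11)) = (121/79)*(-11) = -1331/79)
sqrt(-62756 - 15877) + (-59547 + R(-490)) = sqrt(-62756 - 15877) + (-59547 - 1331/79) = sqrt(-78633) - 4705544/79 = 3*I*sqrt(8737) - 4705544/79 = -4705544/79 + 3*I*sqrt(8737)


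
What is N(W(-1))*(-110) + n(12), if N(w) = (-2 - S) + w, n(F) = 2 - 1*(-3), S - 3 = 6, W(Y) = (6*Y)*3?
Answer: 3195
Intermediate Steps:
W(Y) = 18*Y
S = 9 (S = 3 + 6 = 9)
n(F) = 5 (n(F) = 2 + 3 = 5)
N(w) = -11 + w (N(w) = (-2 - 1*9) + w = (-2 - 9) + w = -11 + w)
N(W(-1))*(-110) + n(12) = (-11 + 18*(-1))*(-110) + 5 = (-11 - 18)*(-110) + 5 = -29*(-110) + 5 = 3190 + 5 = 3195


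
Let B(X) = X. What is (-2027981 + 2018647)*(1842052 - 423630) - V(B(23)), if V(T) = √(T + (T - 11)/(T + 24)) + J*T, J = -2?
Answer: -13239550902 - √51371/47 ≈ -1.3240e+10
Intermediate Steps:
V(T) = √(T + (-11 + T)/(24 + T)) - 2*T (V(T) = √(T + (T - 11)/(T + 24)) - 2*T = √(T + (-11 + T)/(24 + T)) - 2*T)
(-2027981 + 2018647)*(1842052 - 423630) - V(B(23)) = (-2027981 + 2018647)*(1842052 - 423630) - (√((-11 + 23 + 23*(24 + 23))/(24 + 23)) - 2*23) = -9334*1418422 - (√((-11 + 23 + 23*47)/47) - 46) = -13239550948 - (√((-11 + 23 + 1081)/47) - 46) = -13239550948 - (√((1/47)*1093) - 46) = -13239550948 - (√(1093/47) - 46) = -13239550948 - (√51371/47 - 46) = -13239550948 - (-46 + √51371/47) = -13239550948 + (46 - √51371/47) = -13239550902 - √51371/47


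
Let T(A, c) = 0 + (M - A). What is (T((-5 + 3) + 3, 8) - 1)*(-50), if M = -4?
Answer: 300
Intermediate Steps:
T(A, c) = -4 - A (T(A, c) = 0 + (-4 - A) = -4 - A)
(T((-5 + 3) + 3, 8) - 1)*(-50) = ((-4 - ((-5 + 3) + 3)) - 1)*(-50) = ((-4 - (-2 + 3)) - 1)*(-50) = ((-4 - 1*1) - 1)*(-50) = ((-4 - 1) - 1)*(-50) = (-5 - 1)*(-50) = -6*(-50) = 300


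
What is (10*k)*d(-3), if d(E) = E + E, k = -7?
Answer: 420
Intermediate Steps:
d(E) = 2*E
(10*k)*d(-3) = (10*(-7))*(2*(-3)) = -70*(-6) = 420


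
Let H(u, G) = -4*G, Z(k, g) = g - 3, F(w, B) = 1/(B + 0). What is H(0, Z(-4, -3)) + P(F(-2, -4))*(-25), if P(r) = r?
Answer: 121/4 ≈ 30.250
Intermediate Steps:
F(w, B) = 1/B
Z(k, g) = -3 + g
H(0, Z(-4, -3)) + P(F(-2, -4))*(-25) = -4*(-3 - 3) - 25/(-4) = -4*(-6) - ¼*(-25) = 24 + 25/4 = 121/4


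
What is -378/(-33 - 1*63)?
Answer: 63/16 ≈ 3.9375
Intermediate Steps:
-378/(-33 - 1*63) = -378/(-33 - 63) = -378/(-96) = -378*(-1/96) = 63/16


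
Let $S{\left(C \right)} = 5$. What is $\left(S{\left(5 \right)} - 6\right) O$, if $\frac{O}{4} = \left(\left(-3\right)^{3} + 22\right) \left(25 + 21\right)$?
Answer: $920$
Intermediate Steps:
$O = -920$ ($O = 4 \left(\left(-3\right)^{3} + 22\right) \left(25 + 21\right) = 4 \left(-27 + 22\right) 46 = 4 \left(\left(-5\right) 46\right) = 4 \left(-230\right) = -920$)
$\left(S{\left(5 \right)} - 6\right) O = \left(5 - 6\right) \left(-920\right) = \left(-1\right) \left(-920\right) = 920$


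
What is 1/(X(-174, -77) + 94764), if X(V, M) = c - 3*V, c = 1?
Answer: 1/95287 ≈ 1.0495e-5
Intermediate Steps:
X(V, M) = 1 - 3*V
1/(X(-174, -77) + 94764) = 1/((1 - 3*(-174)) + 94764) = 1/((1 + 522) + 94764) = 1/(523 + 94764) = 1/95287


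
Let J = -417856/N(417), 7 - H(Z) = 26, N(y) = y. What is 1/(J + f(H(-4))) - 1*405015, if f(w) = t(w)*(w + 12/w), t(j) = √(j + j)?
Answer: 9*(-6999604235*√38 + 357280112987*I)/(-7939264*I + 155541*√38) ≈ -4.0502e+5 + 9.1553e-5*I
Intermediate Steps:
t(j) = √2*√j (t(j) = √(2*j) = √2*√j)
H(Z) = -19 (H(Z) = 7 - 1*26 = 7 - 26 = -19)
f(w) = √2*√w*(w + 12/w) (f(w) = (√2*√w)*(w + 12/w) = √2*√w*(w + 12/w))
J = -417856/417 ≈ -1002.1
1/(J + f(H(-4))) - 1*405015 = 1/(-417856/417 + √2*(12 + (-19)²)/√(-19)) - 1*405015 = 1/(-417856/417 + √2*(-I*√19/19)*(12 + 361)) - 405015 = 1/(-417856/417 + √2*(-I*√19/19)*373) - 405015 = 1/(-417856/417 - 373*I*√38/19) - 405015 = -405015 + 1/(-417856/417 - 373*I*√38/19)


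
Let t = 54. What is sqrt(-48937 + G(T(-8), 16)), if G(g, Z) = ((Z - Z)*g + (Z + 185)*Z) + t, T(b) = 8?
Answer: I*sqrt(45667) ≈ 213.7*I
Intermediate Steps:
G(g, Z) = 54 + Z*(185 + Z) (G(g, Z) = ((Z - Z)*g + (Z + 185)*Z) + 54 = (0*g + (185 + Z)*Z) + 54 = (0 + Z*(185 + Z)) + 54 = Z*(185 + Z) + 54 = 54 + Z*(185 + Z))
sqrt(-48937 + G(T(-8), 16)) = sqrt(-48937 + (54 + 16**2 + 185*16)) = sqrt(-48937 + (54 + 256 + 2960)) = sqrt(-48937 + 3270) = sqrt(-45667) = I*sqrt(45667)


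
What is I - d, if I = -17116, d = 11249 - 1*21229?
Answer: -7136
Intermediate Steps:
d = -9980 (d = 11249 - 21229 = -9980)
I - d = -17116 - 1*(-9980) = -17116 + 9980 = -7136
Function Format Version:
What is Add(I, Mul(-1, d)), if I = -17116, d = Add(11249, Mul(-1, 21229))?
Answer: -7136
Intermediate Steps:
d = -9980 (d = Add(11249, -21229) = -9980)
Add(I, Mul(-1, d)) = Add(-17116, Mul(-1, -9980)) = Add(-17116, 9980) = -7136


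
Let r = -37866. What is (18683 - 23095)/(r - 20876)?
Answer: 2206/29371 ≈ 0.075108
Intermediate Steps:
(18683 - 23095)/(r - 20876) = (18683 - 23095)/(-37866 - 20876) = -4412/(-58742) = -4412*(-1/58742) = 2206/29371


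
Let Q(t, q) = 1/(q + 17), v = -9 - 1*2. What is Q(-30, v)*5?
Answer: ⅚ ≈ 0.83333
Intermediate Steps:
v = -11 (v = -9 - 2 = -11)
Q(t, q) = 1/(17 + q)
Q(-30, v)*5 = 5/(17 - 11) = 5/6 = (⅙)*5 = ⅚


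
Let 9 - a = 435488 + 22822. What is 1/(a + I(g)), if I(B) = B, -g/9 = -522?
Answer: -1/453603 ≈ -2.2046e-6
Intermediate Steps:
g = 4698 (g = -9*(-522) = 4698)
a = -458301 (a = 9 - (435488 + 22822) = 9 - 1*458310 = 9 - 458310 = -458301)
1/(a + I(g)) = 1/(-458301 + 4698) = 1/(-453603) = -1/453603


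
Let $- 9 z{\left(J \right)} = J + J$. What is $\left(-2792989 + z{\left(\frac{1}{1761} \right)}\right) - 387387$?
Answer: $- \frac{50405779226}{15849} \approx -3.1804 \cdot 10^{6}$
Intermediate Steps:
$z{\left(J \right)} = - \frac{2 J}{9}$ ($z{\left(J \right)} = - \frac{J + J}{9} = - \frac{2 J}{9}$)
$\left(-2792989 + z{\left(\frac{1}{1761} \right)}\right) - 387387 = \left(-2792989 - \frac{2}{9 \cdot 1761}\right) - 387387 = \left(-2792989 - \frac{2}{15849}\right) - 387387 = - \frac{44266082663}{15849} - 387387 = - \frac{50405779226}{15849}$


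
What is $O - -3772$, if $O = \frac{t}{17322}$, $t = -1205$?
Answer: $\frac{65337379}{17322} \approx 3771.9$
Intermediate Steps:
$O = - \frac{1205}{17322} \approx -0.069565$
$O - -3772 = - \frac{1205}{17322} - -3772 = - \frac{1205}{17322} + 3772 = \frac{65337379}{17322}$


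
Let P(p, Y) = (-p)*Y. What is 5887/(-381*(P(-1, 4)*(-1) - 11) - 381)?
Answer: 841/762 ≈ 1.1037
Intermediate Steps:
P(p, Y) = -Y*p
5887/(-381*(P(-1, 4)*(-1) - 11) - 381) = 5887/(-381*(-1*4*(-1)*(-1) - 11) - 381) = 5887/(-381*(4*(-1) - 11) - 381) = 5887/(-381*(-4 - 11) - 381) = 5887/(-381*(-15) - 381) = 5887/(5715 - 381) = 5887/5334 = 5887*(1/5334) = 841/762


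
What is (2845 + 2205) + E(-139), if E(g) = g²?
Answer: 24371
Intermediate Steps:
(2845 + 2205) + E(-139) = (2845 + 2205) + (-139)² = 5050 + 19321 = 24371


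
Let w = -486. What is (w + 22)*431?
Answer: -199984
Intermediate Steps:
(w + 22)*431 = (-486 + 22)*431 = -464*431 = -199984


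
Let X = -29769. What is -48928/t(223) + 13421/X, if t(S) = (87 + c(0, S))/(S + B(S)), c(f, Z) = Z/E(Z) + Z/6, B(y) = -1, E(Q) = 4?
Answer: -3880245227587/64271271 ≈ -60373.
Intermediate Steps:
c(f, Z) = 5*Z/12 (c(f, Z) = Z/4 + Z/6 = 5*Z/12)
t(S) = (87 + 5*S/12)/(-1 + S) (t(S) = (87 + 5*S/12)/(S - 1) = (87 + 5*S/12)/(-1 + S))
-48928/t(223) + 13421/X = -48928*12*(-1 + 223)/(1044 + 5*223) + 13421/(-29769) = -48928*2664/(1044 + 1115) + 13421*(-1/29769) = -48928/((1/12)*(1/222)*2159) - 13421/29769 = -48928/2159/2664 - 13421/29769 = -48928*2664/2159 - 13421/29769 = -130344192/2159 - 13421/29769 = -3880245227587/64271271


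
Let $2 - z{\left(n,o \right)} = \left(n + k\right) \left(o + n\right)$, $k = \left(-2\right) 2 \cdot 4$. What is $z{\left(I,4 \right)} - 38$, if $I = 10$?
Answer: $48$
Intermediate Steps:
$k = -16$ ($k = \left(-4\right) 4 = -16$)
$z{\left(n,o \right)} = 2 - \left(-16 + n\right) \left(n + o\right)$ ($z{\left(n,o \right)} = 2 - \left(n - 16\right) \left(o + n\right) = 2 - \left(-16 + n\right) \left(n + o\right)$)
$z{\left(I,4 \right)} - 38 = \left(2 - 10^{2} + 16 \cdot 10 + 16 \cdot 4 - 10 \cdot 4\right) - 38 = \left(2 - 100 + 160 + 64 - 40\right) - 38 = 86 - 38 = 48$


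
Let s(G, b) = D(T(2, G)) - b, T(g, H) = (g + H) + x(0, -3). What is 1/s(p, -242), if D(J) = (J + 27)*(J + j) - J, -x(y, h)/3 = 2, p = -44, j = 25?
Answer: 1/773 ≈ 0.0012937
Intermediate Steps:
x(y, h) = -6 (x(y, h) = -3*2 = -6)
T(g, H) = -6 + H + g (T(g, H) = (g + H) - 6 = (H + g) - 6 = -6 + H + g)
D(J) = -J + (25 + J)*(27 + J) (D(J) = (J + 27)*(J + 25) - J = (27 + J)*(25 + J) - J = (25 + J)*(27 + J) - J = -J + (25 + J)*(27 + J))
s(G, b) = 471 + (-4 + G)² - b + 51*G (s(G, b) = (675 + (-6 + G + 2)² + 51*(-6 + G + 2)) - b = (675 + (-4 + G)² + 51*(-4 + G)) - b = (675 + (-4 + G)² + (-204 + 51*G)) - b = (471 + (-4 + G)² + 51*G) - b = 471 + (-4 + G)² - b + 51*G)
1/s(p, -242) = 1/(487 + (-44)² - 1*(-242) + 43*(-44)) = 1/(487 + 1936 + 242 - 1892) = 1/773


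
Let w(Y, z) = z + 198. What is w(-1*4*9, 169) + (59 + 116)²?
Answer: 30992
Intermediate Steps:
w(Y, z) = 198 + z
w(-1*4*9, 169) + (59 + 116)² = (198 + 169) + (59 + 116)² = 367 + 175² = 367 + 30625 = 30992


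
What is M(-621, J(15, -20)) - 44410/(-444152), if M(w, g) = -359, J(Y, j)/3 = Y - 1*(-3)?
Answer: -79703079/222076 ≈ -358.90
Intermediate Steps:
J(Y, j) = 9 + 3*Y (J(Y, j) = 3*(Y - 1*(-3)) = 3*(Y + 3) = 3*(3 + Y) = 9 + 3*Y)
M(-621, J(15, -20)) - 44410/(-444152) = -359 - 44410/(-444152) = -359 - 44410*(-1/444152) = -359 + 22205/222076 = -79703079/222076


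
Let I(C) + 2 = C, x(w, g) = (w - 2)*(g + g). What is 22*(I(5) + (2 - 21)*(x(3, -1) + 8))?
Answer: -2442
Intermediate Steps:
x(w, g) = 2*g*(-2 + w) (x(w, g) = (-2 + w)*(2*g) = 2*g*(-2 + w))
I(C) = -2 + C
22*(I(5) + (2 - 21)*(x(3, -1) + 8)) = 22*((-2 + 5) + (2 - 21)*(2*(-1)*(-2 + 3) + 8)) = 22*(3 - 19*(2*(-1)*1 + 8)) = 22*(3 - 19*(-2 + 8)) = 22*(3 - 19*6) = 22*(3 - 114) = 22*(-111) = -2442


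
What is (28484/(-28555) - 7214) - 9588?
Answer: -479809594/28555 ≈ -16803.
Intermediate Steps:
(28484/(-28555) - 7214) - 9588 = (28484*(-1/28555) - 7214) - 9588 = (-28484/28555 - 7214) - 9588 = -206024254/28555 - 9588 = -479809594/28555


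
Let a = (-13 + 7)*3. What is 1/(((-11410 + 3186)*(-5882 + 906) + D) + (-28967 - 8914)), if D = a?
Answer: 1/40884725 ≈ 2.4459e-8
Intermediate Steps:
a = -18 (a = -6*3 = -18)
D = -18
1/(((-11410 + 3186)*(-5882 + 906) + D) + (-28967 - 8914)) = 1/(((-11410 + 3186)*(-5882 + 906) - 18) + (-28967 - 8914)) = 1/((-8224*(-4976) - 18) - 37881) = 1/((40922624 - 18) - 37881) = 1/(40922606 - 37881) = 1/40884725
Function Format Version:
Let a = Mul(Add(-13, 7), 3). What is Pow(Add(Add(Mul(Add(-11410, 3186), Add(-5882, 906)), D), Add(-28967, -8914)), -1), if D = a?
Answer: Rational(1, 40884725) ≈ 2.4459e-8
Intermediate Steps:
a = -18 (a = Mul(-6, 3) = -18)
D = -18
Pow(Add(Add(Mul(Add(-11410, 3186), Add(-5882, 906)), D), Add(-28967, -8914)), -1) = Pow(Add(Add(Mul(Add(-11410, 3186), Add(-5882, 906)), -18), Add(-28967, -8914)), -1) = Pow(Add(Add(Mul(-8224, -4976), -18), -37881), -1) = Pow(Add(Add(40922624, -18), -37881), -1) = Pow(Add(40922606, -37881), -1) = Pow(40884725, -1) = Rational(1, 40884725)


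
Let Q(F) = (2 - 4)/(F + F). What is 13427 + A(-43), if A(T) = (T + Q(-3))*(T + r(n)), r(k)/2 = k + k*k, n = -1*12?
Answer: 11993/3 ≈ 3997.7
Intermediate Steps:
n = -12
Q(F) = -1/F (Q(F) = -2*1/(2*F) = -1/F)
r(k) = 2*k + 2*k² (r(k) = 2*(k + k*k) = 2*(k + k²) = 2*k + 2*k²)
A(T) = (264 + T)*(⅓ + T) (A(T) = (T - 1/(-3))*(T + 2*(-12)*(1 - 12)) = (T - 1*(-⅓))*(T + 2*(-12)*(-11)) = (T + ⅓)*(T + 264) = (⅓ + T)*(264 + T) = (264 + T)*(⅓ + T))
13427 + A(-43) = 13427 + (88 + (-43)² + (793/3)*(-43)) = 13427 + (88 + 1849 - 34099/3) = 13427 - 28288/3 = 11993/3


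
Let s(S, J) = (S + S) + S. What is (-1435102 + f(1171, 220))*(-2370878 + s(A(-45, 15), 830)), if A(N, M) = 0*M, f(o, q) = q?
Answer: 3401930166396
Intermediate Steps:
A(N, M) = 0
s(S, J) = 3*S (s(S, J) = 2*S + S = 3*S)
(-1435102 + f(1171, 220))*(-2370878 + s(A(-45, 15), 830)) = (-1435102 + 220)*(-2370878 + 3*0) = -1434882*(-2370878 + 0) = -1434882*(-2370878) = 3401930166396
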